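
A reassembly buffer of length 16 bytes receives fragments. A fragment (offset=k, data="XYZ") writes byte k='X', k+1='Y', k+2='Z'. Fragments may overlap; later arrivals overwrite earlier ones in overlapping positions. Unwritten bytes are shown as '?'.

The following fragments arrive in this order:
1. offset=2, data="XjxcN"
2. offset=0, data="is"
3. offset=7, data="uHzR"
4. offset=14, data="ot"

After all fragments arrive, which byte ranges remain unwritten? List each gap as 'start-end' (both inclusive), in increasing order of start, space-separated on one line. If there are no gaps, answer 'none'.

Answer: 11-13

Derivation:
Fragment 1: offset=2 len=5
Fragment 2: offset=0 len=2
Fragment 3: offset=7 len=4
Fragment 4: offset=14 len=2
Gaps: 11-13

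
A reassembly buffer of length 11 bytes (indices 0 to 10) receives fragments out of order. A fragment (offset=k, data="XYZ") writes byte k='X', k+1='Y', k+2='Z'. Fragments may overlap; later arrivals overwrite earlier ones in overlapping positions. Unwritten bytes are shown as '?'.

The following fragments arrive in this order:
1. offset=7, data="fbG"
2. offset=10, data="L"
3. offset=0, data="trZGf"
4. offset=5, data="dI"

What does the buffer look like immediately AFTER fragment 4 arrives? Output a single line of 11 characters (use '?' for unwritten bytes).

Answer: trZGfdIfbGL

Derivation:
Fragment 1: offset=7 data="fbG" -> buffer=???????fbG?
Fragment 2: offset=10 data="L" -> buffer=???????fbGL
Fragment 3: offset=0 data="trZGf" -> buffer=trZGf??fbGL
Fragment 4: offset=5 data="dI" -> buffer=trZGfdIfbGL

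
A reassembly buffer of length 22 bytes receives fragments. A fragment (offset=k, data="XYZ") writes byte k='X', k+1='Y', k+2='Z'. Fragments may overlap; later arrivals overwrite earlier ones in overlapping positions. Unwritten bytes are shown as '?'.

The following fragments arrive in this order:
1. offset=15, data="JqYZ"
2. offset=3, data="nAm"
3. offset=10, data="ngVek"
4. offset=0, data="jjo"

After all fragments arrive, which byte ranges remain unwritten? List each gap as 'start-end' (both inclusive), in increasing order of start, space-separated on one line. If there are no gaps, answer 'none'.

Answer: 6-9 19-21

Derivation:
Fragment 1: offset=15 len=4
Fragment 2: offset=3 len=3
Fragment 3: offset=10 len=5
Fragment 4: offset=0 len=3
Gaps: 6-9 19-21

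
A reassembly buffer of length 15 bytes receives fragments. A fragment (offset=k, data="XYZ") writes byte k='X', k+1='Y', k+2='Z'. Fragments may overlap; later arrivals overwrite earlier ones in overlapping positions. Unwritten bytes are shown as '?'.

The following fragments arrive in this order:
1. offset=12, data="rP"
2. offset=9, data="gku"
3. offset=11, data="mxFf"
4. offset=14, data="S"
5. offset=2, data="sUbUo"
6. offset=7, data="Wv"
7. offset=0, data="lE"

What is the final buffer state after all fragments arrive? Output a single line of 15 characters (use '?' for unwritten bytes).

Answer: lEsUbUoWvgkmxFS

Derivation:
Fragment 1: offset=12 data="rP" -> buffer=????????????rP?
Fragment 2: offset=9 data="gku" -> buffer=?????????gkurP?
Fragment 3: offset=11 data="mxFf" -> buffer=?????????gkmxFf
Fragment 4: offset=14 data="S" -> buffer=?????????gkmxFS
Fragment 5: offset=2 data="sUbUo" -> buffer=??sUbUo??gkmxFS
Fragment 6: offset=7 data="Wv" -> buffer=??sUbUoWvgkmxFS
Fragment 7: offset=0 data="lE" -> buffer=lEsUbUoWvgkmxFS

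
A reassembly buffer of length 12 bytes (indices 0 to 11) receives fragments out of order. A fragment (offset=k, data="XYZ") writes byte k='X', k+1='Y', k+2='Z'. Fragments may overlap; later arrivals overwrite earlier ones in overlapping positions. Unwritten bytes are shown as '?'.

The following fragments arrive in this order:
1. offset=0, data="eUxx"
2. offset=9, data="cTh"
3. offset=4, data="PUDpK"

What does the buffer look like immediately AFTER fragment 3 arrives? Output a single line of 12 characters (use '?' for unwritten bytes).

Fragment 1: offset=0 data="eUxx" -> buffer=eUxx????????
Fragment 2: offset=9 data="cTh" -> buffer=eUxx?????cTh
Fragment 3: offset=4 data="PUDpK" -> buffer=eUxxPUDpKcTh

Answer: eUxxPUDpKcTh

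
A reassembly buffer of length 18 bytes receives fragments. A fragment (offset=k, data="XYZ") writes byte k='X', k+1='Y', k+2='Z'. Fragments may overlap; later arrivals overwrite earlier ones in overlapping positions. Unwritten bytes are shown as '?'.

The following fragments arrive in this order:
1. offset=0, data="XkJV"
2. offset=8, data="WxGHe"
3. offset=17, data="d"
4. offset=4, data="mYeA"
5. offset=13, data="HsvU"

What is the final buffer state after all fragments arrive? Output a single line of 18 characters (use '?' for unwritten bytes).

Fragment 1: offset=0 data="XkJV" -> buffer=XkJV??????????????
Fragment 2: offset=8 data="WxGHe" -> buffer=XkJV????WxGHe?????
Fragment 3: offset=17 data="d" -> buffer=XkJV????WxGHe????d
Fragment 4: offset=4 data="mYeA" -> buffer=XkJVmYeAWxGHe????d
Fragment 5: offset=13 data="HsvU" -> buffer=XkJVmYeAWxGHeHsvUd

Answer: XkJVmYeAWxGHeHsvUd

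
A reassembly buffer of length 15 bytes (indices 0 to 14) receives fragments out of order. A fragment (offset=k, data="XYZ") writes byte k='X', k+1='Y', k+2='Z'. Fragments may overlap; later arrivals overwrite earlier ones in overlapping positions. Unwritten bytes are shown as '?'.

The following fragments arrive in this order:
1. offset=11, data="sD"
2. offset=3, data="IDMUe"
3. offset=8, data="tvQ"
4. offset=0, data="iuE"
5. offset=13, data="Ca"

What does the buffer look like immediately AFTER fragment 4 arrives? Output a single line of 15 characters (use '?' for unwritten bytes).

Fragment 1: offset=11 data="sD" -> buffer=???????????sD??
Fragment 2: offset=3 data="IDMUe" -> buffer=???IDMUe???sD??
Fragment 3: offset=8 data="tvQ" -> buffer=???IDMUetvQsD??
Fragment 4: offset=0 data="iuE" -> buffer=iuEIDMUetvQsD??

Answer: iuEIDMUetvQsD??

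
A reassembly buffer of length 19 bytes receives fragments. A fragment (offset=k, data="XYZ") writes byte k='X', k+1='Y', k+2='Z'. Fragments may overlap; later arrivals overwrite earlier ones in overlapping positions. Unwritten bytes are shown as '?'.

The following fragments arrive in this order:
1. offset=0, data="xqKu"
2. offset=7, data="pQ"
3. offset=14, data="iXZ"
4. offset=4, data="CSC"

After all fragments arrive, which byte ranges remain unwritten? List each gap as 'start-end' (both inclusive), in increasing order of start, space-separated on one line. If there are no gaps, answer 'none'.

Answer: 9-13 17-18

Derivation:
Fragment 1: offset=0 len=4
Fragment 2: offset=7 len=2
Fragment 3: offset=14 len=3
Fragment 4: offset=4 len=3
Gaps: 9-13 17-18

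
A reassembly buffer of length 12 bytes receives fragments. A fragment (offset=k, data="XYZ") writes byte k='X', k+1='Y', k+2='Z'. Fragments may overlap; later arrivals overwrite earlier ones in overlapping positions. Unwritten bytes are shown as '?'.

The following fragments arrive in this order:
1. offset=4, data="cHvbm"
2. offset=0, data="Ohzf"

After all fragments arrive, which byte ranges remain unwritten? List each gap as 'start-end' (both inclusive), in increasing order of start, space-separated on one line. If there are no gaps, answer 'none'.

Fragment 1: offset=4 len=5
Fragment 2: offset=0 len=4
Gaps: 9-11

Answer: 9-11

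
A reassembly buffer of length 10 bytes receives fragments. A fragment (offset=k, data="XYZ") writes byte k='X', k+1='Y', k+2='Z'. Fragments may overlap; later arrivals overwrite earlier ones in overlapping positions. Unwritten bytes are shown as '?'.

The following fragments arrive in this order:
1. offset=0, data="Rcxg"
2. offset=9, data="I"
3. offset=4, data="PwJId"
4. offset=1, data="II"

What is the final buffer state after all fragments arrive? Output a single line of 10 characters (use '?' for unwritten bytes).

Answer: RIIgPwJIdI

Derivation:
Fragment 1: offset=0 data="Rcxg" -> buffer=Rcxg??????
Fragment 2: offset=9 data="I" -> buffer=Rcxg?????I
Fragment 3: offset=4 data="PwJId" -> buffer=RcxgPwJIdI
Fragment 4: offset=1 data="II" -> buffer=RIIgPwJIdI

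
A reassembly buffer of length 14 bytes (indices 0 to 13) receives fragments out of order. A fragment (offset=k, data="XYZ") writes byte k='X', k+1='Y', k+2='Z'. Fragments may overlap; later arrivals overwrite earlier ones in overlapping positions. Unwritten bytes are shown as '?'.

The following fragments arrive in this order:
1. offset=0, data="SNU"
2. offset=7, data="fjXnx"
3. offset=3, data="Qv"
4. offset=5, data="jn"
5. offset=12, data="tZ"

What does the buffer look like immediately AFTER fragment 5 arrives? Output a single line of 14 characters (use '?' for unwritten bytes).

Fragment 1: offset=0 data="SNU" -> buffer=SNU???????????
Fragment 2: offset=7 data="fjXnx" -> buffer=SNU????fjXnx??
Fragment 3: offset=3 data="Qv" -> buffer=SNUQv??fjXnx??
Fragment 4: offset=5 data="jn" -> buffer=SNUQvjnfjXnx??
Fragment 5: offset=12 data="tZ" -> buffer=SNUQvjnfjXnxtZ

Answer: SNUQvjnfjXnxtZ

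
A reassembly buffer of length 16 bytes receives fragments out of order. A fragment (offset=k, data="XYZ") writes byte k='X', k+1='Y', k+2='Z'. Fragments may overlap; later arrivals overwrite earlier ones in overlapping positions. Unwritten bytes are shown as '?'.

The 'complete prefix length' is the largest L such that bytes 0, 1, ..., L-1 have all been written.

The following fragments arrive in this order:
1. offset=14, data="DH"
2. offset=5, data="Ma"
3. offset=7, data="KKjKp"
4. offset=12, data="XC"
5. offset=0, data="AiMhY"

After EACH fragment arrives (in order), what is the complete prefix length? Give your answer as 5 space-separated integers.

Fragment 1: offset=14 data="DH" -> buffer=??????????????DH -> prefix_len=0
Fragment 2: offset=5 data="Ma" -> buffer=?????Ma???????DH -> prefix_len=0
Fragment 3: offset=7 data="KKjKp" -> buffer=?????MaKKjKp??DH -> prefix_len=0
Fragment 4: offset=12 data="XC" -> buffer=?????MaKKjKpXCDH -> prefix_len=0
Fragment 5: offset=0 data="AiMhY" -> buffer=AiMhYMaKKjKpXCDH -> prefix_len=16

Answer: 0 0 0 0 16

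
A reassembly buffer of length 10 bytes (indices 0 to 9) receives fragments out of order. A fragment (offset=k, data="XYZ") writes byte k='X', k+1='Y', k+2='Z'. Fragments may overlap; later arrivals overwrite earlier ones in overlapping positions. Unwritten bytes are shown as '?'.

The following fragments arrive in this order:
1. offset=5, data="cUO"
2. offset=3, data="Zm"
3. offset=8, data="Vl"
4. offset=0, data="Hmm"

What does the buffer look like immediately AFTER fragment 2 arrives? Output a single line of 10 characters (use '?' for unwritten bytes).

Answer: ???ZmcUO??

Derivation:
Fragment 1: offset=5 data="cUO" -> buffer=?????cUO??
Fragment 2: offset=3 data="Zm" -> buffer=???ZmcUO??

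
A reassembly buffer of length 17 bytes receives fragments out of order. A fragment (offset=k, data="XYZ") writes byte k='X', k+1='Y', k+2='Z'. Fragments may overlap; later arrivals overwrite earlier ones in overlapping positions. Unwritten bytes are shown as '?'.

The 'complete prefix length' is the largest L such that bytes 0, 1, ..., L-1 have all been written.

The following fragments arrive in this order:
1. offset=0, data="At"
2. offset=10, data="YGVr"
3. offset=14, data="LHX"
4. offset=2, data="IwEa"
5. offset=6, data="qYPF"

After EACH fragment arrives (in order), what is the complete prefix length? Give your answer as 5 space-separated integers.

Fragment 1: offset=0 data="At" -> buffer=At??????????????? -> prefix_len=2
Fragment 2: offset=10 data="YGVr" -> buffer=At????????YGVr??? -> prefix_len=2
Fragment 3: offset=14 data="LHX" -> buffer=At????????YGVrLHX -> prefix_len=2
Fragment 4: offset=2 data="IwEa" -> buffer=AtIwEa????YGVrLHX -> prefix_len=6
Fragment 5: offset=6 data="qYPF" -> buffer=AtIwEaqYPFYGVrLHX -> prefix_len=17

Answer: 2 2 2 6 17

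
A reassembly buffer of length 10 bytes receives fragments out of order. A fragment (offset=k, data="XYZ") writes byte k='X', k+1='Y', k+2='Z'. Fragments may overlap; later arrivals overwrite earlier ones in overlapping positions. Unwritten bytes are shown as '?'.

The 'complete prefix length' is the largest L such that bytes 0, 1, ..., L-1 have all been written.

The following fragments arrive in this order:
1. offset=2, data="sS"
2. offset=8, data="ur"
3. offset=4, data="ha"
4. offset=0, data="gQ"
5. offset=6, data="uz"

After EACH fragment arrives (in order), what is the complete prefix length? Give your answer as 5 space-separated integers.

Answer: 0 0 0 6 10

Derivation:
Fragment 1: offset=2 data="sS" -> buffer=??sS?????? -> prefix_len=0
Fragment 2: offset=8 data="ur" -> buffer=??sS????ur -> prefix_len=0
Fragment 3: offset=4 data="ha" -> buffer=??sSha??ur -> prefix_len=0
Fragment 4: offset=0 data="gQ" -> buffer=gQsSha??ur -> prefix_len=6
Fragment 5: offset=6 data="uz" -> buffer=gQsShauzur -> prefix_len=10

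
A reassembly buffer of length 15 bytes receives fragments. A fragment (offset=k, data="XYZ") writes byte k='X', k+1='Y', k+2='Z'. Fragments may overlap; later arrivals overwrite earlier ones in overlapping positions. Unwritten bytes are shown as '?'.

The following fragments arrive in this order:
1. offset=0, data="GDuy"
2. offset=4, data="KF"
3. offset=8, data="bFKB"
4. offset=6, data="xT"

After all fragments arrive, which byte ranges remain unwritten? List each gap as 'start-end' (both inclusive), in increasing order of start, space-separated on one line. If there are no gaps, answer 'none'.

Answer: 12-14

Derivation:
Fragment 1: offset=0 len=4
Fragment 2: offset=4 len=2
Fragment 3: offset=8 len=4
Fragment 4: offset=6 len=2
Gaps: 12-14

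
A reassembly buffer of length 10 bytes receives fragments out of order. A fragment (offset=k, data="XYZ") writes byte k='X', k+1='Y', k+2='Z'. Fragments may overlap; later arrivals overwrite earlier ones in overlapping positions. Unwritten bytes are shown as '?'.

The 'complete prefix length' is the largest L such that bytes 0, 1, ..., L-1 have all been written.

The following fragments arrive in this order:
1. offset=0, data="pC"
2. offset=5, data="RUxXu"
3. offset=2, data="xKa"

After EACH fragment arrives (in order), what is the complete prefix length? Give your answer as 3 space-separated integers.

Answer: 2 2 10

Derivation:
Fragment 1: offset=0 data="pC" -> buffer=pC???????? -> prefix_len=2
Fragment 2: offset=5 data="RUxXu" -> buffer=pC???RUxXu -> prefix_len=2
Fragment 3: offset=2 data="xKa" -> buffer=pCxKaRUxXu -> prefix_len=10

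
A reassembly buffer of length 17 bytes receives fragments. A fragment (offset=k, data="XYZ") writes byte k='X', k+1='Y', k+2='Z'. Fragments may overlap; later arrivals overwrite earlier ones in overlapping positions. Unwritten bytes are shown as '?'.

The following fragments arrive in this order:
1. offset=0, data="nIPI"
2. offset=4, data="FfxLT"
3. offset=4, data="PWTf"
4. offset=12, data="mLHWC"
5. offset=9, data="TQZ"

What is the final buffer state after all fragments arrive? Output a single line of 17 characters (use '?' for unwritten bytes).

Answer: nIPIPWTfTTQZmLHWC

Derivation:
Fragment 1: offset=0 data="nIPI" -> buffer=nIPI?????????????
Fragment 2: offset=4 data="FfxLT" -> buffer=nIPIFfxLT????????
Fragment 3: offset=4 data="PWTf" -> buffer=nIPIPWTfT????????
Fragment 4: offset=12 data="mLHWC" -> buffer=nIPIPWTfT???mLHWC
Fragment 5: offset=9 data="TQZ" -> buffer=nIPIPWTfTTQZmLHWC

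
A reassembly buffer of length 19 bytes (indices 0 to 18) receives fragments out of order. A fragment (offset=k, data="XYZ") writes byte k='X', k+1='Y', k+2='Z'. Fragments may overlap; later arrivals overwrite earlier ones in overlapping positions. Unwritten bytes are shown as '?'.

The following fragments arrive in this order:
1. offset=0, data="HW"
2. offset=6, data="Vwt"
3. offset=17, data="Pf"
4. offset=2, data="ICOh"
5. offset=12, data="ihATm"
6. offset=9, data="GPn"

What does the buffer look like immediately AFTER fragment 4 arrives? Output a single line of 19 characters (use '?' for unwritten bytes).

Fragment 1: offset=0 data="HW" -> buffer=HW?????????????????
Fragment 2: offset=6 data="Vwt" -> buffer=HW????Vwt??????????
Fragment 3: offset=17 data="Pf" -> buffer=HW????Vwt????????Pf
Fragment 4: offset=2 data="ICOh" -> buffer=HWICOhVwt????????Pf

Answer: HWICOhVwt????????Pf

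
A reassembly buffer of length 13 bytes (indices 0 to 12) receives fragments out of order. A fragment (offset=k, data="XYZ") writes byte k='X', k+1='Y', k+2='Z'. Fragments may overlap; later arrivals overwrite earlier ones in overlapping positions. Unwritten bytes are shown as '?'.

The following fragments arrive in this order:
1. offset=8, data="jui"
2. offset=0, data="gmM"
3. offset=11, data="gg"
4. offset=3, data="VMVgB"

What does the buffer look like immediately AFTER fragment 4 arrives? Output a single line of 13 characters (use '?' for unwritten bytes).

Fragment 1: offset=8 data="jui" -> buffer=????????jui??
Fragment 2: offset=0 data="gmM" -> buffer=gmM?????jui??
Fragment 3: offset=11 data="gg" -> buffer=gmM?????juigg
Fragment 4: offset=3 data="VMVgB" -> buffer=gmMVMVgBjuigg

Answer: gmMVMVgBjuigg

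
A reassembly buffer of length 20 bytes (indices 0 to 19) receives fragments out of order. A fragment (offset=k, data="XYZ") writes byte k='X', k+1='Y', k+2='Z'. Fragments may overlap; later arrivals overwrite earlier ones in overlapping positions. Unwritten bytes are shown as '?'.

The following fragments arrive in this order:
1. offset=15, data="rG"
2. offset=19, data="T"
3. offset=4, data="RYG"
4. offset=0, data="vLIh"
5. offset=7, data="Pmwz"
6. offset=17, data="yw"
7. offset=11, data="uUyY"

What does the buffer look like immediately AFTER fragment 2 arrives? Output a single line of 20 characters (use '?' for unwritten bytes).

Answer: ???????????????rG??T

Derivation:
Fragment 1: offset=15 data="rG" -> buffer=???????????????rG???
Fragment 2: offset=19 data="T" -> buffer=???????????????rG??T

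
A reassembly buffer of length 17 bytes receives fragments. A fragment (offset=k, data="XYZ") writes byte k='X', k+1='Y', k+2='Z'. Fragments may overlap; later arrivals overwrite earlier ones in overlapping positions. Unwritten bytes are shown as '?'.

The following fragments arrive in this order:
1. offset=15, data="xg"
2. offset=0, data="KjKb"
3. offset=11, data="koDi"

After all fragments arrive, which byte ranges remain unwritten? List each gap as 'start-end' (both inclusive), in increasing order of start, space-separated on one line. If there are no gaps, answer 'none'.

Fragment 1: offset=15 len=2
Fragment 2: offset=0 len=4
Fragment 3: offset=11 len=4
Gaps: 4-10

Answer: 4-10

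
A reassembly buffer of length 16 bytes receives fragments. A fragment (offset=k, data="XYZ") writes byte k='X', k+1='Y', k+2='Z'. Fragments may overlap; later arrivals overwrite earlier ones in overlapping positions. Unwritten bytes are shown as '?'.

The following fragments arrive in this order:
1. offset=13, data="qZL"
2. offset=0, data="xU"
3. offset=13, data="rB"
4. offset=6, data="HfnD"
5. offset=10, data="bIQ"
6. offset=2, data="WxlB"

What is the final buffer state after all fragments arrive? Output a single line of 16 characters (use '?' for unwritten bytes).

Answer: xUWxlBHfnDbIQrBL

Derivation:
Fragment 1: offset=13 data="qZL" -> buffer=?????????????qZL
Fragment 2: offset=0 data="xU" -> buffer=xU???????????qZL
Fragment 3: offset=13 data="rB" -> buffer=xU???????????rBL
Fragment 4: offset=6 data="HfnD" -> buffer=xU????HfnD???rBL
Fragment 5: offset=10 data="bIQ" -> buffer=xU????HfnDbIQrBL
Fragment 6: offset=2 data="WxlB" -> buffer=xUWxlBHfnDbIQrBL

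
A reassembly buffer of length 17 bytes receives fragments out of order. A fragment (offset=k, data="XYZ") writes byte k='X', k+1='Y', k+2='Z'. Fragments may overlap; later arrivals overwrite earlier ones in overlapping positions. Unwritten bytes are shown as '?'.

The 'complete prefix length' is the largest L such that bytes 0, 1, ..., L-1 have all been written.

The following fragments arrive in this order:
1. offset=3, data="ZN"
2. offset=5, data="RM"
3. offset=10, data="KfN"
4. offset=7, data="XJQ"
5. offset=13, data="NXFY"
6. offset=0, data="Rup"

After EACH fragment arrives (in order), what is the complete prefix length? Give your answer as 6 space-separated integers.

Answer: 0 0 0 0 0 17

Derivation:
Fragment 1: offset=3 data="ZN" -> buffer=???ZN???????????? -> prefix_len=0
Fragment 2: offset=5 data="RM" -> buffer=???ZNRM?????????? -> prefix_len=0
Fragment 3: offset=10 data="KfN" -> buffer=???ZNRM???KfN???? -> prefix_len=0
Fragment 4: offset=7 data="XJQ" -> buffer=???ZNRMXJQKfN???? -> prefix_len=0
Fragment 5: offset=13 data="NXFY" -> buffer=???ZNRMXJQKfNNXFY -> prefix_len=0
Fragment 6: offset=0 data="Rup" -> buffer=RupZNRMXJQKfNNXFY -> prefix_len=17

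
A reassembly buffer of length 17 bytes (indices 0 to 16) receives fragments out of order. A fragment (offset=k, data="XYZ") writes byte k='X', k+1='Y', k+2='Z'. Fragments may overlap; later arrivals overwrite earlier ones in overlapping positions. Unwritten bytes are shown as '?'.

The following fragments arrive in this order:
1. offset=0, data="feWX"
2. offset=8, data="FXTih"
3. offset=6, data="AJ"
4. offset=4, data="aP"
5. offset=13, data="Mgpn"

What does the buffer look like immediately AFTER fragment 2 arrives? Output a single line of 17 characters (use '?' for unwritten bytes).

Fragment 1: offset=0 data="feWX" -> buffer=feWX?????????????
Fragment 2: offset=8 data="FXTih" -> buffer=feWX????FXTih????

Answer: feWX????FXTih????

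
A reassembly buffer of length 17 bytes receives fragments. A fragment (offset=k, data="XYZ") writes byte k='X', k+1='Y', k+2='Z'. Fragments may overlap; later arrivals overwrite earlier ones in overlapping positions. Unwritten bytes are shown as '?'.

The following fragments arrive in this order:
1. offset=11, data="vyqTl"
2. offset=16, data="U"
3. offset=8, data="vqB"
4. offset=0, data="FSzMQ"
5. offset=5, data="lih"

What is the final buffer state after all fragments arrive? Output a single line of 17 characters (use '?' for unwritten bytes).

Fragment 1: offset=11 data="vyqTl" -> buffer=???????????vyqTl?
Fragment 2: offset=16 data="U" -> buffer=???????????vyqTlU
Fragment 3: offset=8 data="vqB" -> buffer=????????vqBvyqTlU
Fragment 4: offset=0 data="FSzMQ" -> buffer=FSzMQ???vqBvyqTlU
Fragment 5: offset=5 data="lih" -> buffer=FSzMQlihvqBvyqTlU

Answer: FSzMQlihvqBvyqTlU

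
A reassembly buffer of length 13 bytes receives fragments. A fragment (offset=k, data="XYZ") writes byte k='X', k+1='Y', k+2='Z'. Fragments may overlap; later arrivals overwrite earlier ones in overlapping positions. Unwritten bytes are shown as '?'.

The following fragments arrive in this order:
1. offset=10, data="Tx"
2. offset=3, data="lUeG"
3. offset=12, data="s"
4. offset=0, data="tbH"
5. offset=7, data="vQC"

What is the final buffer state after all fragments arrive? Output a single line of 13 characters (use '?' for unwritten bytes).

Fragment 1: offset=10 data="Tx" -> buffer=??????????Tx?
Fragment 2: offset=3 data="lUeG" -> buffer=???lUeG???Tx?
Fragment 3: offset=12 data="s" -> buffer=???lUeG???Txs
Fragment 4: offset=0 data="tbH" -> buffer=tbHlUeG???Txs
Fragment 5: offset=7 data="vQC" -> buffer=tbHlUeGvQCTxs

Answer: tbHlUeGvQCTxs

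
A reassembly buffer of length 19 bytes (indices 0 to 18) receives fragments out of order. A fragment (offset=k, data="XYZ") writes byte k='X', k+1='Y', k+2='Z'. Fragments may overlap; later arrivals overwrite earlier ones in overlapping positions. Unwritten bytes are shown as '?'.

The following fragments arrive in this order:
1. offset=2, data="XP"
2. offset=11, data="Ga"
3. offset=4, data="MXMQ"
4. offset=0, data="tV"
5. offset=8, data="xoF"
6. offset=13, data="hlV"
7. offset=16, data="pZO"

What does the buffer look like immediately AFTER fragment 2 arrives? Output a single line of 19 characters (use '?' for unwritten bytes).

Fragment 1: offset=2 data="XP" -> buffer=??XP???????????????
Fragment 2: offset=11 data="Ga" -> buffer=??XP???????Ga??????

Answer: ??XP???????Ga??????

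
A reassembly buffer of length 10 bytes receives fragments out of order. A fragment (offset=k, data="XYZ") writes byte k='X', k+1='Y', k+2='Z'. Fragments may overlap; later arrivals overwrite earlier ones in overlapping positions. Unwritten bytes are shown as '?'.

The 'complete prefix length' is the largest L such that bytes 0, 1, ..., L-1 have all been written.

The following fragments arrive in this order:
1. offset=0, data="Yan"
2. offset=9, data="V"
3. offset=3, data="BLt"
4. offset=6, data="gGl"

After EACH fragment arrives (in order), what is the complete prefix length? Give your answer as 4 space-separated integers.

Fragment 1: offset=0 data="Yan" -> buffer=Yan??????? -> prefix_len=3
Fragment 2: offset=9 data="V" -> buffer=Yan??????V -> prefix_len=3
Fragment 3: offset=3 data="BLt" -> buffer=YanBLt???V -> prefix_len=6
Fragment 4: offset=6 data="gGl" -> buffer=YanBLtgGlV -> prefix_len=10

Answer: 3 3 6 10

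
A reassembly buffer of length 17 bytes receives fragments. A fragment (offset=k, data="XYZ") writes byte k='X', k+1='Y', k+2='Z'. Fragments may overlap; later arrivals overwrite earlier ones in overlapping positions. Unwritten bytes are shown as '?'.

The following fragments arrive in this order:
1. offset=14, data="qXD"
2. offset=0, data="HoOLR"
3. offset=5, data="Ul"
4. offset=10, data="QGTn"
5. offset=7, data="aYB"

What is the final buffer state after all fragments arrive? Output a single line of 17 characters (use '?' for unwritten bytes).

Answer: HoOLRUlaYBQGTnqXD

Derivation:
Fragment 1: offset=14 data="qXD" -> buffer=??????????????qXD
Fragment 2: offset=0 data="HoOLR" -> buffer=HoOLR?????????qXD
Fragment 3: offset=5 data="Ul" -> buffer=HoOLRUl???????qXD
Fragment 4: offset=10 data="QGTn" -> buffer=HoOLRUl???QGTnqXD
Fragment 5: offset=7 data="aYB" -> buffer=HoOLRUlaYBQGTnqXD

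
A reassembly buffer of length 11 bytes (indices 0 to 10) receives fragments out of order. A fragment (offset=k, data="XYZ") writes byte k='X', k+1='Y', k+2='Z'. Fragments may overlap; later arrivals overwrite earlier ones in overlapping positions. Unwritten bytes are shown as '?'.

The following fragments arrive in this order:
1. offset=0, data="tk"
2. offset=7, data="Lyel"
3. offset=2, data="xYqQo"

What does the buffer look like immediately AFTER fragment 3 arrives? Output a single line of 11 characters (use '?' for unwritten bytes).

Fragment 1: offset=0 data="tk" -> buffer=tk?????????
Fragment 2: offset=7 data="Lyel" -> buffer=tk?????Lyel
Fragment 3: offset=2 data="xYqQo" -> buffer=tkxYqQoLyel

Answer: tkxYqQoLyel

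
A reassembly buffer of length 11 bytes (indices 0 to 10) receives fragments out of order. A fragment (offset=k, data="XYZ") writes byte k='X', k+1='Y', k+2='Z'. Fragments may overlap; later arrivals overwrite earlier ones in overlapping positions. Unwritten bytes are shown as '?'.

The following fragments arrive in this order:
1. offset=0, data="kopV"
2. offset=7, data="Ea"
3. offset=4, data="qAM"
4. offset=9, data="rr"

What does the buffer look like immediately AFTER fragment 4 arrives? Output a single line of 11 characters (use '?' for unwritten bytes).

Fragment 1: offset=0 data="kopV" -> buffer=kopV???????
Fragment 2: offset=7 data="Ea" -> buffer=kopV???Ea??
Fragment 3: offset=4 data="qAM" -> buffer=kopVqAMEa??
Fragment 4: offset=9 data="rr" -> buffer=kopVqAMEarr

Answer: kopVqAMEarr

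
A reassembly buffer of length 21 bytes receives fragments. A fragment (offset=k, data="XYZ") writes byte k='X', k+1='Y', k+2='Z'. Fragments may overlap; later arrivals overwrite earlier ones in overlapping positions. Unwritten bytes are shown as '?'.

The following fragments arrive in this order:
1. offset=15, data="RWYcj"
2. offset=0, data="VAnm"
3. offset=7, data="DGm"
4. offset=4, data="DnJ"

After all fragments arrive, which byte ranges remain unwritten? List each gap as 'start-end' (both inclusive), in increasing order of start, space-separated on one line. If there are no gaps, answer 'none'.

Answer: 10-14 20-20

Derivation:
Fragment 1: offset=15 len=5
Fragment 2: offset=0 len=4
Fragment 3: offset=7 len=3
Fragment 4: offset=4 len=3
Gaps: 10-14 20-20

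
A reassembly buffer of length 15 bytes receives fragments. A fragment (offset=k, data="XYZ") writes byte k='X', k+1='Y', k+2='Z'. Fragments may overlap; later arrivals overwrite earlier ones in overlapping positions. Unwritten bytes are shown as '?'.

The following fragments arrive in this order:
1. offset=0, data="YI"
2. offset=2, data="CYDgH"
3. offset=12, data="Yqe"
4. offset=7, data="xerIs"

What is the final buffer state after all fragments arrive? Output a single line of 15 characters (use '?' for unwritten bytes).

Answer: YICYDgHxerIsYqe

Derivation:
Fragment 1: offset=0 data="YI" -> buffer=YI?????????????
Fragment 2: offset=2 data="CYDgH" -> buffer=YICYDgH????????
Fragment 3: offset=12 data="Yqe" -> buffer=YICYDgH?????Yqe
Fragment 4: offset=7 data="xerIs" -> buffer=YICYDgHxerIsYqe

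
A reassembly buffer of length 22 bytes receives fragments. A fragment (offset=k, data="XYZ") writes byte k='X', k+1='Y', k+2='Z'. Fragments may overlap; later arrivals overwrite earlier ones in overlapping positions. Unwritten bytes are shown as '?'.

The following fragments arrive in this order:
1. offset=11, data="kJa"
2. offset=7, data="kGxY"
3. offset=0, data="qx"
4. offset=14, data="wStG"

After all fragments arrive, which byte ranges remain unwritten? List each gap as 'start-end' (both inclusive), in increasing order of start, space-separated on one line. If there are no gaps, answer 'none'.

Answer: 2-6 18-21

Derivation:
Fragment 1: offset=11 len=3
Fragment 2: offset=7 len=4
Fragment 3: offset=0 len=2
Fragment 4: offset=14 len=4
Gaps: 2-6 18-21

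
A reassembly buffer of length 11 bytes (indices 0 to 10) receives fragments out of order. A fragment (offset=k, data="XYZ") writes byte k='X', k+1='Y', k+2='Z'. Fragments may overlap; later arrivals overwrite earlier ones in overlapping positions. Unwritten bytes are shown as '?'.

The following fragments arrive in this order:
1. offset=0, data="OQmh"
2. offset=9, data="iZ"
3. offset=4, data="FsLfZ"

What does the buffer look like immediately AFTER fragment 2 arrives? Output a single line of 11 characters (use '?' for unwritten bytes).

Fragment 1: offset=0 data="OQmh" -> buffer=OQmh???????
Fragment 2: offset=9 data="iZ" -> buffer=OQmh?????iZ

Answer: OQmh?????iZ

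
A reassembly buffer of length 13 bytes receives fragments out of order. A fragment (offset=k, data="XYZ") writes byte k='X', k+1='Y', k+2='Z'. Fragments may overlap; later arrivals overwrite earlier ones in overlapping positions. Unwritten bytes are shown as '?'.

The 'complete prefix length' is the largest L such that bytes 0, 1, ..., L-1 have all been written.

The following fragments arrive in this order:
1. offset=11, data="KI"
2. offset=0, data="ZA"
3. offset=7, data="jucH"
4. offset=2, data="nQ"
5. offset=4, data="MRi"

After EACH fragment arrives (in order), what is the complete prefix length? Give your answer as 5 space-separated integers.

Answer: 0 2 2 4 13

Derivation:
Fragment 1: offset=11 data="KI" -> buffer=???????????KI -> prefix_len=0
Fragment 2: offset=0 data="ZA" -> buffer=ZA?????????KI -> prefix_len=2
Fragment 3: offset=7 data="jucH" -> buffer=ZA?????jucHKI -> prefix_len=2
Fragment 4: offset=2 data="nQ" -> buffer=ZAnQ???jucHKI -> prefix_len=4
Fragment 5: offset=4 data="MRi" -> buffer=ZAnQMRijucHKI -> prefix_len=13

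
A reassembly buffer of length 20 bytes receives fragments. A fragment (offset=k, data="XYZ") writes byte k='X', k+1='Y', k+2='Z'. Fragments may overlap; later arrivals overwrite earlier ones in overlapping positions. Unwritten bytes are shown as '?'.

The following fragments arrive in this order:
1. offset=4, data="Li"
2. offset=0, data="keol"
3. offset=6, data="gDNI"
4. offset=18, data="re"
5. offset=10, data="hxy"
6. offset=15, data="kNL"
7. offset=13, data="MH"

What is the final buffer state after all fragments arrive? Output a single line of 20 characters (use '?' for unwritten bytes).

Answer: keolLigDNIhxyMHkNLre

Derivation:
Fragment 1: offset=4 data="Li" -> buffer=????Li??????????????
Fragment 2: offset=0 data="keol" -> buffer=keolLi??????????????
Fragment 3: offset=6 data="gDNI" -> buffer=keolLigDNI??????????
Fragment 4: offset=18 data="re" -> buffer=keolLigDNI????????re
Fragment 5: offset=10 data="hxy" -> buffer=keolLigDNIhxy?????re
Fragment 6: offset=15 data="kNL" -> buffer=keolLigDNIhxy??kNLre
Fragment 7: offset=13 data="MH" -> buffer=keolLigDNIhxyMHkNLre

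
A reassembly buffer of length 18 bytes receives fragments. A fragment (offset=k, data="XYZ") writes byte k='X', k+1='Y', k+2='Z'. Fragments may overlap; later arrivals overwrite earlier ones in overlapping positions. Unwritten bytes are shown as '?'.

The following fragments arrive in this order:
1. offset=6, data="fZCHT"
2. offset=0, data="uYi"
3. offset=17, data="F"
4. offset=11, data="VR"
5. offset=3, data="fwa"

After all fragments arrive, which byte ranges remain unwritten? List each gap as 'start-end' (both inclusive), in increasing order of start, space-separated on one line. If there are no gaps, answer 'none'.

Answer: 13-16

Derivation:
Fragment 1: offset=6 len=5
Fragment 2: offset=0 len=3
Fragment 3: offset=17 len=1
Fragment 4: offset=11 len=2
Fragment 5: offset=3 len=3
Gaps: 13-16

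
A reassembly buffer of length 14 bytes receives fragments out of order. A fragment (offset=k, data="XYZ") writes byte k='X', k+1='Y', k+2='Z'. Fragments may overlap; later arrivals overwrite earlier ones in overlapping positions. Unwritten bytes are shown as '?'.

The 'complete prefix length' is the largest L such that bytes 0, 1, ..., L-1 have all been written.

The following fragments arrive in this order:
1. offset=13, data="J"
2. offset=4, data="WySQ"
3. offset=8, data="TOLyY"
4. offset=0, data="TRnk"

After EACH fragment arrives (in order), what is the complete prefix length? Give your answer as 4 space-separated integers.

Fragment 1: offset=13 data="J" -> buffer=?????????????J -> prefix_len=0
Fragment 2: offset=4 data="WySQ" -> buffer=????WySQ?????J -> prefix_len=0
Fragment 3: offset=8 data="TOLyY" -> buffer=????WySQTOLyYJ -> prefix_len=0
Fragment 4: offset=0 data="TRnk" -> buffer=TRnkWySQTOLyYJ -> prefix_len=14

Answer: 0 0 0 14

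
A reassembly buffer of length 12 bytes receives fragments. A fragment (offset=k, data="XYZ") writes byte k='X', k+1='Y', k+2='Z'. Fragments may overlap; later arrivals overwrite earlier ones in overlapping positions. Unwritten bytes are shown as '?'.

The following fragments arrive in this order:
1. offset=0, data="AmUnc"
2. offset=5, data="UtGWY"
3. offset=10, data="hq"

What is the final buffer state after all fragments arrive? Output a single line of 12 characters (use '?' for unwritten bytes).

Fragment 1: offset=0 data="AmUnc" -> buffer=AmUnc???????
Fragment 2: offset=5 data="UtGWY" -> buffer=AmUncUtGWY??
Fragment 3: offset=10 data="hq" -> buffer=AmUncUtGWYhq

Answer: AmUncUtGWYhq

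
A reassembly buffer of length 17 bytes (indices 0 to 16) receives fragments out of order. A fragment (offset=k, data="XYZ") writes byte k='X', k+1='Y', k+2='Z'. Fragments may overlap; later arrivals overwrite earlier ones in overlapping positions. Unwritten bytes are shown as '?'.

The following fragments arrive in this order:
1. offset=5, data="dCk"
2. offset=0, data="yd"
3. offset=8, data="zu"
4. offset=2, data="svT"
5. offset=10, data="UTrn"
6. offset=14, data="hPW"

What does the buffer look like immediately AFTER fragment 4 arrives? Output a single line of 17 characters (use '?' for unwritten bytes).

Fragment 1: offset=5 data="dCk" -> buffer=?????dCk?????????
Fragment 2: offset=0 data="yd" -> buffer=yd???dCk?????????
Fragment 3: offset=8 data="zu" -> buffer=yd???dCkzu???????
Fragment 4: offset=2 data="svT" -> buffer=ydsvTdCkzu???????

Answer: ydsvTdCkzu???????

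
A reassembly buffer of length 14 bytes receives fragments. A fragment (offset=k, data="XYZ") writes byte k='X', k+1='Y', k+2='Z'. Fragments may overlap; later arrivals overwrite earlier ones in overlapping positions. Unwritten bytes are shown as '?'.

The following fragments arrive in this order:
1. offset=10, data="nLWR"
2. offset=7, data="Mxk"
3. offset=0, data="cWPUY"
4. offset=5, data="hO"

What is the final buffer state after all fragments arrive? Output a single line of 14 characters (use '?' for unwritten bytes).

Answer: cWPUYhOMxknLWR

Derivation:
Fragment 1: offset=10 data="nLWR" -> buffer=??????????nLWR
Fragment 2: offset=7 data="Mxk" -> buffer=???????MxknLWR
Fragment 3: offset=0 data="cWPUY" -> buffer=cWPUY??MxknLWR
Fragment 4: offset=5 data="hO" -> buffer=cWPUYhOMxknLWR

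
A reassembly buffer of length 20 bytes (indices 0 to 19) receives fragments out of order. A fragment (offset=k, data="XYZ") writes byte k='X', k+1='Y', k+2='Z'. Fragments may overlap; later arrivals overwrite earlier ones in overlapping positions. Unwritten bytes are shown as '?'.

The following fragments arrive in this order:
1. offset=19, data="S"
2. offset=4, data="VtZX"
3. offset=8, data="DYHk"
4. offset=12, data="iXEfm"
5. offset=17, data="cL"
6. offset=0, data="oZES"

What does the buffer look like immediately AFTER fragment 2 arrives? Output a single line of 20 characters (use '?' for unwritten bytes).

Fragment 1: offset=19 data="S" -> buffer=???????????????????S
Fragment 2: offset=4 data="VtZX" -> buffer=????VtZX???????????S

Answer: ????VtZX???????????S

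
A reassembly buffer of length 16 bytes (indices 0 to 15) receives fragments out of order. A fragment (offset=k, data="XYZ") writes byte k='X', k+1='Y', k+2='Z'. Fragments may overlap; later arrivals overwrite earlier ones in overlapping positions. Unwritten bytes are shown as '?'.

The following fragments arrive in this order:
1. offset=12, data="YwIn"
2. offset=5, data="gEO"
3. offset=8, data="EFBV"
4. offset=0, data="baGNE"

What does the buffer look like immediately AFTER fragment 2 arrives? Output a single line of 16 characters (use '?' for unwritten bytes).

Fragment 1: offset=12 data="YwIn" -> buffer=????????????YwIn
Fragment 2: offset=5 data="gEO" -> buffer=?????gEO????YwIn

Answer: ?????gEO????YwIn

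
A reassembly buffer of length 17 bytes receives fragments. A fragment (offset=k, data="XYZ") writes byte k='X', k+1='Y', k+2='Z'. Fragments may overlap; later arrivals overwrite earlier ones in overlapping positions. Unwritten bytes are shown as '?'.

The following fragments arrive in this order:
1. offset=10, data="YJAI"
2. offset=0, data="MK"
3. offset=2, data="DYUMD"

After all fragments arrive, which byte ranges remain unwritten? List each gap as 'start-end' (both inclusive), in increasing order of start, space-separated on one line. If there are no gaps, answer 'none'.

Fragment 1: offset=10 len=4
Fragment 2: offset=0 len=2
Fragment 3: offset=2 len=5
Gaps: 7-9 14-16

Answer: 7-9 14-16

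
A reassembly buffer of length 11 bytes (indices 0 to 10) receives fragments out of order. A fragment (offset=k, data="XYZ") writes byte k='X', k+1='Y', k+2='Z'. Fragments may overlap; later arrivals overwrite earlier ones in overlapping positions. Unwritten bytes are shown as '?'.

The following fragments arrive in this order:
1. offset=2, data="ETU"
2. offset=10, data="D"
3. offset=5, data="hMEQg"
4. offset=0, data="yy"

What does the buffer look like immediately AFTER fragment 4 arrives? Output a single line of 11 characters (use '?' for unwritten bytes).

Answer: yyETUhMEQgD

Derivation:
Fragment 1: offset=2 data="ETU" -> buffer=??ETU??????
Fragment 2: offset=10 data="D" -> buffer=??ETU?????D
Fragment 3: offset=5 data="hMEQg" -> buffer=??ETUhMEQgD
Fragment 4: offset=0 data="yy" -> buffer=yyETUhMEQgD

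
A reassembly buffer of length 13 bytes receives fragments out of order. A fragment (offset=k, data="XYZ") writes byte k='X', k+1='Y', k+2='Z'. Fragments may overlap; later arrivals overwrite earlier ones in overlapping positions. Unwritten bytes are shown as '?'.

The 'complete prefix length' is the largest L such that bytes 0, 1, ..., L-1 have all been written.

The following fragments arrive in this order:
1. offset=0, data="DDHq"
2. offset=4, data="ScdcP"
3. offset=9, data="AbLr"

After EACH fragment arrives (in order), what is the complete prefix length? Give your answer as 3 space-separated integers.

Answer: 4 9 13

Derivation:
Fragment 1: offset=0 data="DDHq" -> buffer=DDHq????????? -> prefix_len=4
Fragment 2: offset=4 data="ScdcP" -> buffer=DDHqScdcP???? -> prefix_len=9
Fragment 3: offset=9 data="AbLr" -> buffer=DDHqScdcPAbLr -> prefix_len=13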